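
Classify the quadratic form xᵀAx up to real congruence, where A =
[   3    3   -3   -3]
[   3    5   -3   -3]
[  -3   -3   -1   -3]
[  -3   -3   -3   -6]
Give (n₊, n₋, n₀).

Answer: (2, 1, 1)

Derivation:
step 0: pivot 3 → sign +
step 1: pivot 2 → sign +
step 2: pivot -4 → sign −
step 3: row/col 3 already zero → sign 0
signature = (2, 1, 1)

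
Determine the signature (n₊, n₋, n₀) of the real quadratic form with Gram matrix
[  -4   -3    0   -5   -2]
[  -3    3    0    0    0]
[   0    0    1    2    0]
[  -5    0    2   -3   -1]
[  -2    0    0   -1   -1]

Answer: (2, 3, 0)

Derivation:
step 0: pivot -4 → sign −
step 1: pivot 21/4 → sign +
step 2: pivot 1 → sign +
step 3: pivot -24/7 → sign −
step 4: pivot -3/8 → sign −
signature = (2, 3, 0)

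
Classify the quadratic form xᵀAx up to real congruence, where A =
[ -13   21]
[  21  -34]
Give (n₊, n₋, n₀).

step 0: pivot -13 → sign −
step 1: pivot -1/13 → sign −
signature = (0, 2, 0)

Answer: (0, 2, 0)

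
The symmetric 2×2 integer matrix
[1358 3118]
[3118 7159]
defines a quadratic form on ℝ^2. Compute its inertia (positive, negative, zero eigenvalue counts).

Answer: (1, 1, 0)

Derivation:
step 0: pivot 1358 → sign +
step 1: pivot -1/679 → sign −
signature = (1, 1, 0)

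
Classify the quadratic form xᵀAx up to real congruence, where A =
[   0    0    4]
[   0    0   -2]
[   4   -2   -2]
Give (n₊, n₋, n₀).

Answer: (1, 1, 1)

Derivation:
step 0: pivot -2 → sign −
step 1: pivot 2 → sign +
step 2: row/col 2 already zero → sign 0
signature = (1, 1, 1)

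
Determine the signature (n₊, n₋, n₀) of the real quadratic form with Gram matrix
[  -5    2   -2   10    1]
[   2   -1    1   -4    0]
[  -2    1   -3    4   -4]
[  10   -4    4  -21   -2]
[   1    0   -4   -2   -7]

Answer: (1, 4, 0)

Derivation:
step 0: pivot -5 → sign −
step 1: pivot -1/5 → sign −
step 2: pivot -2 → sign −
step 3: pivot -1 → sign −
step 4: pivot 2 → sign +
signature = (1, 4, 0)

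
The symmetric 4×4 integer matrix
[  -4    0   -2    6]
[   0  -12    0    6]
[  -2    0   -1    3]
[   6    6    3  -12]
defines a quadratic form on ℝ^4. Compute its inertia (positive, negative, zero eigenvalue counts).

step 0: pivot -4 → sign −
step 1: pivot -12 → sign −
step 2: row/col 2 already zero → sign 0
step 3: row/col 3 already zero → sign 0
signature = (0, 2, 2)

Answer: (0, 2, 2)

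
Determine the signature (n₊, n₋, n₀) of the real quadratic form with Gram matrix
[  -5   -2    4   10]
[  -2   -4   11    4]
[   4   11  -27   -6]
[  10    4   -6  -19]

Answer: (1, 3, 0)

Derivation:
step 0: pivot -5 → sign −
step 1: pivot -16/5 → sign −
step 2: pivot 61/16 → sign +
step 3: pivot -3/61 → sign −
signature = (1, 3, 0)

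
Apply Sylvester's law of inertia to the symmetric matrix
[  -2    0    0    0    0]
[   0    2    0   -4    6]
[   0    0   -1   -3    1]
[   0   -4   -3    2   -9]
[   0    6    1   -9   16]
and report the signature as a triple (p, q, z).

Answer: (2, 3, 0)

Derivation:
step 0: pivot -2 → sign −
step 1: pivot 2 → sign +
step 2: pivot -1 → sign −
step 3: pivot 3 → sign +
step 4: pivot -1 → sign −
signature = (2, 3, 0)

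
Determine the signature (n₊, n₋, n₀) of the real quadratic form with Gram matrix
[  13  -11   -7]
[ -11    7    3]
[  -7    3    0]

step 0: pivot 13 → sign +
step 1: pivot -30/13 → sign −
step 2: pivot -1/15 → sign −
signature = (1, 2, 0)

Answer: (1, 2, 0)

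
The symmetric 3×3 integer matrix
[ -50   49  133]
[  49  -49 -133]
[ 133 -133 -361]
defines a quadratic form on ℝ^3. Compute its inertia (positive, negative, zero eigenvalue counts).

Answer: (0, 2, 1)

Derivation:
step 0: pivot -50 → sign −
step 1: pivot -49/50 → sign −
step 2: row/col 2 already zero → sign 0
signature = (0, 2, 1)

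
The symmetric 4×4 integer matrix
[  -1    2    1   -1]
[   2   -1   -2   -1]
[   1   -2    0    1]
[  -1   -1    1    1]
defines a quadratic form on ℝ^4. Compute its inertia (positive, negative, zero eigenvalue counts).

step 0: pivot -1 → sign −
step 1: pivot 3 → sign +
step 2: pivot 1 → sign +
step 3: pivot -1 → sign −
signature = (2, 2, 0)

Answer: (2, 2, 0)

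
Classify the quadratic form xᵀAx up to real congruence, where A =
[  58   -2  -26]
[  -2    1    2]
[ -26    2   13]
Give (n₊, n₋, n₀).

Answer: (3, 0, 0)

Derivation:
step 0: pivot 58 → sign +
step 1: pivot 27/29 → sign +
step 2: pivot 1/27 → sign +
signature = (3, 0, 0)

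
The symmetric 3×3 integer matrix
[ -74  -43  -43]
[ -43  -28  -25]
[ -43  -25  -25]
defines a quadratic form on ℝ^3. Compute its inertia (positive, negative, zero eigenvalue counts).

step 0: pivot -74 → sign −
step 1: pivot -223/74 → sign −
step 2: pivot -3/223 → sign −
signature = (0, 3, 0)

Answer: (0, 3, 0)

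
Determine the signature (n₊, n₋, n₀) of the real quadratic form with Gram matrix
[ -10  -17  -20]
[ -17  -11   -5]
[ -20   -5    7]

step 0: pivot -10 → sign −
step 1: pivot 179/10 → sign +
step 2: pivot 3/179 → sign +
signature = (2, 1, 0)

Answer: (2, 1, 0)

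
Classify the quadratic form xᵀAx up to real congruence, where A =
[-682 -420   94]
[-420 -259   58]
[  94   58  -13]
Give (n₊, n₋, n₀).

Answer: (0, 3, 0)

Derivation:
step 0: pivot -682 → sign −
step 1: pivot -119/341 → sign −
step 2: pivot -1/119 → sign −
signature = (0, 3, 0)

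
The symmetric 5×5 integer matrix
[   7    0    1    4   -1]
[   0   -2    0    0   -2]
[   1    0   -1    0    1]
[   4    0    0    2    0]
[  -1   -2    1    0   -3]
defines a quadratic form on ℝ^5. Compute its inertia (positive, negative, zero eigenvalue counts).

step 0: pivot 7 → sign +
step 1: pivot -2 → sign −
step 2: pivot -8/7 → sign −
step 3: row/col 3 already zero → sign 0
step 4: row/col 4 already zero → sign 0
signature = (1, 2, 2)

Answer: (1, 2, 2)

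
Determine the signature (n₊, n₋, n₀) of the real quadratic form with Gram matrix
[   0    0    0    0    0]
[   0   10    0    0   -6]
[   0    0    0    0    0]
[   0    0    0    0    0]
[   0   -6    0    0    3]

step 0: pivot 10 → sign +
step 1: pivot -3/5 → sign −
step 2: row/col 2 already zero → sign 0
step 3: row/col 3 already zero → sign 0
step 4: row/col 4 already zero → sign 0
signature = (1, 1, 3)

Answer: (1, 1, 3)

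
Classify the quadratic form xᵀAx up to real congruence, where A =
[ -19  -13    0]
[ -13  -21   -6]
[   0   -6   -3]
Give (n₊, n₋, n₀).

Answer: (0, 3, 0)

Derivation:
step 0: pivot -19 → sign −
step 1: pivot -230/19 → sign −
step 2: pivot -3/115 → sign −
signature = (0, 3, 0)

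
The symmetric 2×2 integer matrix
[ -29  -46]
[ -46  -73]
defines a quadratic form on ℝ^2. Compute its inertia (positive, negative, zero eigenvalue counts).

step 0: pivot -29 → sign −
step 1: pivot -1/29 → sign −
signature = (0, 2, 0)

Answer: (0, 2, 0)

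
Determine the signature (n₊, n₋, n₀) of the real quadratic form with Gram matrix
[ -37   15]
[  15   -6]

Answer: (1, 1, 0)

Derivation:
step 0: pivot -37 → sign −
step 1: pivot 3/37 → sign +
signature = (1, 1, 0)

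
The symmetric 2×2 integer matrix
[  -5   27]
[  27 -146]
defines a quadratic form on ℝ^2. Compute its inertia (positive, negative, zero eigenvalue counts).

step 0: pivot -5 → sign −
step 1: pivot -1/5 → sign −
signature = (0, 2, 0)

Answer: (0, 2, 0)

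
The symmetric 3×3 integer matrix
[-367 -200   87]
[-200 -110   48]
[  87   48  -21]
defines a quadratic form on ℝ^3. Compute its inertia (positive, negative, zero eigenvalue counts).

Answer: (0, 3, 0)

Derivation:
step 0: pivot -367 → sign −
step 1: pivot -370/367 → sign −
step 2: pivot -6/185 → sign −
signature = (0, 3, 0)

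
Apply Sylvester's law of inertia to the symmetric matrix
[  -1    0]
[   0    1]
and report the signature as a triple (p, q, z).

Answer: (1, 1, 0)

Derivation:
step 0: pivot -1 → sign −
step 1: pivot 1 → sign +
signature = (1, 1, 0)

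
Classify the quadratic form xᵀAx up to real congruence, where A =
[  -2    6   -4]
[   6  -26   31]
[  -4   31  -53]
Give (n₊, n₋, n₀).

Answer: (1, 2, 0)

Derivation:
step 0: pivot -2 → sign −
step 1: pivot -8 → sign −
step 2: pivot 1/8 → sign +
signature = (1, 2, 0)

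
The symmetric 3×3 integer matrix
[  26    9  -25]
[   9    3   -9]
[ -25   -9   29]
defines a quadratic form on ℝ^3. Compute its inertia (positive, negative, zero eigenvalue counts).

step 0: pivot 26 → sign +
step 1: pivot -3/26 → sign −
step 2: pivot 6 → sign +
signature = (2, 1, 0)

Answer: (2, 1, 0)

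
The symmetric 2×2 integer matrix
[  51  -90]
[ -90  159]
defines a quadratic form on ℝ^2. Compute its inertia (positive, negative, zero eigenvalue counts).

Answer: (2, 0, 0)

Derivation:
step 0: pivot 51 → sign +
step 1: pivot 3/17 → sign +
signature = (2, 0, 0)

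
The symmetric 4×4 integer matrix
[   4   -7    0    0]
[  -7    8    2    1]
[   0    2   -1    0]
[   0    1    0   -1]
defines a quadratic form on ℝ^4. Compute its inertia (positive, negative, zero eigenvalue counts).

step 0: pivot 4 → sign +
step 1: pivot -17/4 → sign −
step 2: pivot -1/17 → sign −
step 3: pivot 3 → sign +
signature = (2, 2, 0)

Answer: (2, 2, 0)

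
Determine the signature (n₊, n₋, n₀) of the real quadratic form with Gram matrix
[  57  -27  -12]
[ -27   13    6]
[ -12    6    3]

step 0: pivot 57 → sign +
step 1: pivot 4/19 → sign +
step 2: row/col 2 already zero → sign 0
signature = (2, 0, 1)

Answer: (2, 0, 1)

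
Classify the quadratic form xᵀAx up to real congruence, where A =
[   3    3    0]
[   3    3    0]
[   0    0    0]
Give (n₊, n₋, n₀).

step 0: pivot 3 → sign +
step 1: row/col 1 already zero → sign 0
step 2: row/col 2 already zero → sign 0
signature = (1, 0, 2)

Answer: (1, 0, 2)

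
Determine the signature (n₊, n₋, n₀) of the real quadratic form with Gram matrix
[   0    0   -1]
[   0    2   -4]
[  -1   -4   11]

step 0: pivot 2 → sign +
step 1: pivot 3 → sign +
step 2: pivot -1/3 → sign −
signature = (2, 1, 0)

Answer: (2, 1, 0)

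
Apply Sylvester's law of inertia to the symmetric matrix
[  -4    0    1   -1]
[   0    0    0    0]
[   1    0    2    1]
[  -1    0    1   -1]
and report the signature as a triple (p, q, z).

step 0: pivot -4 → sign −
step 1: pivot 9/4 → sign +
step 2: pivot -1 → sign −
step 3: row/col 3 already zero → sign 0
signature = (1, 2, 1)

Answer: (1, 2, 1)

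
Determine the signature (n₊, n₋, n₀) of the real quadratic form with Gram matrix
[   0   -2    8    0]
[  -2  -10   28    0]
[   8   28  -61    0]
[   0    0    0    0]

step 0: pivot -10 → sign −
step 1: pivot 2/5 → sign +
step 2: pivot 3 → sign +
step 3: row/col 3 already zero → sign 0
signature = (2, 1, 1)

Answer: (2, 1, 1)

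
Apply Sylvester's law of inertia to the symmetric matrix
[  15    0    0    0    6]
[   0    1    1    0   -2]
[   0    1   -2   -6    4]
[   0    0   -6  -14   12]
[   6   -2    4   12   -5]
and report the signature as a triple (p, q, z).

step 0: pivot 15 → sign +
step 1: pivot 1 → sign +
step 2: pivot -3 → sign −
step 3: pivot -2 → sign −
step 4: pivot 3/5 → sign +
signature = (3, 2, 0)

Answer: (3, 2, 0)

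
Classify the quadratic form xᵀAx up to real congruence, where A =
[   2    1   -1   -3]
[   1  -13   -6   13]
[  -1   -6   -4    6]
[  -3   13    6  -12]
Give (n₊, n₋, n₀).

step 0: pivot 2 → sign +
step 1: pivot -27/2 → sign −
step 2: pivot -61/27 → sign −
step 3: pivot -3/61 → sign −
signature = (1, 3, 0)

Answer: (1, 3, 0)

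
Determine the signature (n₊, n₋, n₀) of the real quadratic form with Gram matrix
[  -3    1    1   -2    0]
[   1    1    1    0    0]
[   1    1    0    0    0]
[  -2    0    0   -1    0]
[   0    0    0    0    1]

Answer: (2, 2, 1)

Derivation:
step 0: pivot -3 → sign −
step 1: pivot 4/3 → sign +
step 2: pivot -1 → sign −
step 3: pivot 1 → sign +
step 4: row/col 4 already zero → sign 0
signature = (2, 2, 1)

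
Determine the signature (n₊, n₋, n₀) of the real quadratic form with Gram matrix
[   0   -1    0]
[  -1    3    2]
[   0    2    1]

Answer: (2, 1, 0)

Derivation:
step 0: pivot 3 → sign +
step 1: pivot -1/3 → sign −
step 2: pivot 1 → sign +
signature = (2, 1, 0)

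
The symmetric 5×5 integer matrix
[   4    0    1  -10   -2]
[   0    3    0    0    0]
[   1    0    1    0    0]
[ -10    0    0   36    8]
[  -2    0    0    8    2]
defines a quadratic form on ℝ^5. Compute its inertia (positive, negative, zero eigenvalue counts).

Answer: (4, 0, 1)

Derivation:
step 0: pivot 4 → sign +
step 1: pivot 3 → sign +
step 2: pivot 3/4 → sign +
step 3: pivot 8/3 → sign +
step 4: row/col 4 already zero → sign 0
signature = (4, 0, 1)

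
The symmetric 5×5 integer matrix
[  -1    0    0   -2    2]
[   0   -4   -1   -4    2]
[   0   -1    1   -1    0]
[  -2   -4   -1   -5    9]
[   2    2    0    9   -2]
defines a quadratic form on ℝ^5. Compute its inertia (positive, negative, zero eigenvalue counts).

step 0: pivot -1 → sign −
step 1: pivot -4 → sign −
step 2: pivot 5/4 → sign +
step 3: pivot 3 → sign +
step 4: pivot -1/5 → sign −
signature = (2, 3, 0)

Answer: (2, 3, 0)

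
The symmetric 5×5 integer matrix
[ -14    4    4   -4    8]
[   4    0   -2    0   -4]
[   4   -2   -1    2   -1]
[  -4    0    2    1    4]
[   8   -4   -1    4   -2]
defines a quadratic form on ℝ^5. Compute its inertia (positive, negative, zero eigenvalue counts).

Answer: (2, 2, 1)

Derivation:
step 0: pivot -14 → sign −
step 1: pivot 8/7 → sign +
step 2: pivot -1/2 → sign −
step 3: pivot 1 → sign +
step 4: row/col 4 already zero → sign 0
signature = (2, 2, 1)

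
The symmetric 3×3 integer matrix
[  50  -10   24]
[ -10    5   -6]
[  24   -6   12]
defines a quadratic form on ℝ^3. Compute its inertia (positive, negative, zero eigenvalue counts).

Answer: (2, 0, 1)

Derivation:
step 0: pivot 50 → sign +
step 1: pivot 3 → sign +
step 2: row/col 2 already zero → sign 0
signature = (2, 0, 1)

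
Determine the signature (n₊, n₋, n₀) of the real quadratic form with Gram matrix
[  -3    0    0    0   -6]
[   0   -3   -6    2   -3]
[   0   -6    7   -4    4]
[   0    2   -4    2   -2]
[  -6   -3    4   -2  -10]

Answer: (2, 3, 0)

Derivation:
step 0: pivot -3 → sign −
step 1: pivot -3 → sign −
step 2: pivot 19 → sign +
step 3: pivot -2/57 → sign −
step 4: pivot 1 → sign +
signature = (2, 3, 0)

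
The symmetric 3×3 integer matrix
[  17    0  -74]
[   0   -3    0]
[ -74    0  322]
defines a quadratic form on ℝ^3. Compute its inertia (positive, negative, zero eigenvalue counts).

step 0: pivot 17 → sign +
step 1: pivot -3 → sign −
step 2: pivot -2/17 → sign −
signature = (1, 2, 0)

Answer: (1, 2, 0)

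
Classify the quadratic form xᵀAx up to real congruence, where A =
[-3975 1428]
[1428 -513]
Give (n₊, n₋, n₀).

Answer: (1, 1, 0)

Derivation:
step 0: pivot -3975 → sign −
step 1: pivot 3/1325 → sign +
signature = (1, 1, 0)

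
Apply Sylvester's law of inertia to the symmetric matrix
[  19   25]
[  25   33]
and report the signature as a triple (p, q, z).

Answer: (2, 0, 0)

Derivation:
step 0: pivot 19 → sign +
step 1: pivot 2/19 → sign +
signature = (2, 0, 0)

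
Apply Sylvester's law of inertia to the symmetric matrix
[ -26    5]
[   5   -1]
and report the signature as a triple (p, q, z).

Answer: (0, 2, 0)

Derivation:
step 0: pivot -26 → sign −
step 1: pivot -1/26 → sign −
signature = (0, 2, 0)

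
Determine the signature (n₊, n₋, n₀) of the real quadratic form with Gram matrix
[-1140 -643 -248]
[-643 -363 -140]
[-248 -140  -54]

step 0: pivot -1140 → sign −
step 1: pivot -371/1140 → sign −
step 2: pivot -2/371 → sign −
signature = (0, 3, 0)

Answer: (0, 3, 0)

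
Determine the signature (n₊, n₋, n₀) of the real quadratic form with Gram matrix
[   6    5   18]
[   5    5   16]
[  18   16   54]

Answer: (2, 1, 0)

Derivation:
step 0: pivot 6 → sign +
step 1: pivot 5/6 → sign +
step 2: pivot -6/5 → sign −
signature = (2, 1, 0)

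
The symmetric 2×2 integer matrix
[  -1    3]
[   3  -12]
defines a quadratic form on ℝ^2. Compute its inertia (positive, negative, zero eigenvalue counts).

Answer: (0, 2, 0)

Derivation:
step 0: pivot -1 → sign −
step 1: pivot -3 → sign −
signature = (0, 2, 0)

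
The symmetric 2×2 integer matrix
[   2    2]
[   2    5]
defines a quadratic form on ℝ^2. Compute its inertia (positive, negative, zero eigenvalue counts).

step 0: pivot 2 → sign +
step 1: pivot 3 → sign +
signature = (2, 0, 0)

Answer: (2, 0, 0)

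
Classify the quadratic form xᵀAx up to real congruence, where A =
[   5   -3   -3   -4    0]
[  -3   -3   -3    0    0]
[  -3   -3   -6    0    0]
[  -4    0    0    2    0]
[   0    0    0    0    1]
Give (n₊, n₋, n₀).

Answer: (2, 2, 1)

Derivation:
step 0: pivot 5 → sign +
step 1: pivot -24/5 → sign −
step 2: pivot -3 → sign −
step 3: pivot 1 → sign +
step 4: row/col 4 already zero → sign 0
signature = (2, 2, 1)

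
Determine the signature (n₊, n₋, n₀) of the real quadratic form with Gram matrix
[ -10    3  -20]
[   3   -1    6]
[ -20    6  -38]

Answer: (1, 2, 0)

Derivation:
step 0: pivot -10 → sign −
step 1: pivot -1/10 → sign −
step 2: pivot 2 → sign +
signature = (1, 2, 0)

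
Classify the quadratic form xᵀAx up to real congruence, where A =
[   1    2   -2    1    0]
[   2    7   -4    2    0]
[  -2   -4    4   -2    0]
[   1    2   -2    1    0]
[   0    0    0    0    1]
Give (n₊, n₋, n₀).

step 0: pivot 1 → sign +
step 1: pivot 3 → sign +
step 2: pivot 1 → sign +
step 3: row/col 3 already zero → sign 0
step 4: row/col 4 already zero → sign 0
signature = (3, 0, 2)

Answer: (3, 0, 2)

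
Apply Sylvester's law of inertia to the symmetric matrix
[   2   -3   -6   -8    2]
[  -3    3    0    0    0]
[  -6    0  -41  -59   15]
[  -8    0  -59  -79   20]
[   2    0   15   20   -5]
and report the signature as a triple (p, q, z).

step 0: pivot 2 → sign +
step 1: pivot -3/2 → sign −
step 2: pivot -5 → sign −
step 3: pivot 46/5 → sign +
step 4: pivot 3/46 → sign +
signature = (3, 2, 0)

Answer: (3, 2, 0)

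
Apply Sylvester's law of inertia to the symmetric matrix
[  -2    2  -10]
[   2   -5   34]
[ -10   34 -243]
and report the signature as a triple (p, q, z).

Answer: (0, 3, 0)

Derivation:
step 0: pivot -2 → sign −
step 1: pivot -3 → sign −
step 2: pivot -1 → sign −
signature = (0, 3, 0)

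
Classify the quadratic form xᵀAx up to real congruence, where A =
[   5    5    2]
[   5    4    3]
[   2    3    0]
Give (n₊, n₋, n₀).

Answer: (2, 1, 0)

Derivation:
step 0: pivot 5 → sign +
step 1: pivot -1 → sign −
step 2: pivot 1/5 → sign +
signature = (2, 1, 0)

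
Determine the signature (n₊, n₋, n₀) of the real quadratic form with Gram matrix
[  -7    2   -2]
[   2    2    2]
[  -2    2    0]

Answer: (1, 2, 0)

Derivation:
step 0: pivot -7 → sign −
step 1: pivot 18/7 → sign +
step 2: pivot -2/9 → sign −
signature = (1, 2, 0)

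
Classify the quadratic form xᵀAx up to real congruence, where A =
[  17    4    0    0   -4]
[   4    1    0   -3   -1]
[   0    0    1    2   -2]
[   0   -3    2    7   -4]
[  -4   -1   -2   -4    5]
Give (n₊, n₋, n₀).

Answer: (4, 1, 0)

Derivation:
step 0: pivot 17 → sign +
step 1: pivot 1/17 → sign +
step 2: pivot 1 → sign +
step 3: pivot -150 → sign −
step 4: pivot 3/50 → sign +
signature = (4, 1, 0)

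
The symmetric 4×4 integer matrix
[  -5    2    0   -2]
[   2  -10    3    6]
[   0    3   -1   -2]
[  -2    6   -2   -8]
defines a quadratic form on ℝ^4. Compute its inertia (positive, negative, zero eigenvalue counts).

step 0: pivot -5 → sign −
step 1: pivot -46/5 → sign −
step 2: pivot -1/46 → sign −
step 3: row/col 3 already zero → sign 0
signature = (0, 3, 1)

Answer: (0, 3, 1)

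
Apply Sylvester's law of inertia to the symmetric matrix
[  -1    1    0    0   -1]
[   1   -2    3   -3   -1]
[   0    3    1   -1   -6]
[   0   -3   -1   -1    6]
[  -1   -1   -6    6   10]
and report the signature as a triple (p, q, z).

step 0: pivot -1 → sign −
step 1: pivot -1 → sign −
step 2: pivot 10 → sign +
step 3: pivot -2 → sign −
step 4: pivot 3/5 → sign +
signature = (2, 3, 0)

Answer: (2, 3, 0)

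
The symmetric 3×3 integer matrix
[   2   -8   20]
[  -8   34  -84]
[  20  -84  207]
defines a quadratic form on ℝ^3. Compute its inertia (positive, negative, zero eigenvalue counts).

Answer: (2, 1, 0)

Derivation:
step 0: pivot 2 → sign +
step 1: pivot 2 → sign +
step 2: pivot -1 → sign −
signature = (2, 1, 0)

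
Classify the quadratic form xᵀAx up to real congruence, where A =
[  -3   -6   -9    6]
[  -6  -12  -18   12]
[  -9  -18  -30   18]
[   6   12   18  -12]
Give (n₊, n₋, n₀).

Answer: (0, 2, 2)

Derivation:
step 0: pivot -3 → sign −
step 1: pivot -3 → sign −
step 2: row/col 2 already zero → sign 0
step 3: row/col 3 already zero → sign 0
signature = (0, 2, 2)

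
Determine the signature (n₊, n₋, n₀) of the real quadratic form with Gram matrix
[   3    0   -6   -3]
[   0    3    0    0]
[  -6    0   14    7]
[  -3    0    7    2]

Answer: (3, 1, 0)

Derivation:
step 0: pivot 3 → sign +
step 1: pivot 3 → sign +
step 2: pivot 2 → sign +
step 3: pivot -3/2 → sign −
signature = (3, 1, 0)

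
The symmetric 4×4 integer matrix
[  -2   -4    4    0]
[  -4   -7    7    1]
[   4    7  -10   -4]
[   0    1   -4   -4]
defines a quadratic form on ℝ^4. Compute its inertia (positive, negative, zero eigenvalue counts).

Answer: (1, 3, 0)

Derivation:
step 0: pivot -2 → sign −
step 1: pivot 1 → sign +
step 2: pivot -3 → sign −
step 3: pivot -2 → sign −
signature = (1, 3, 0)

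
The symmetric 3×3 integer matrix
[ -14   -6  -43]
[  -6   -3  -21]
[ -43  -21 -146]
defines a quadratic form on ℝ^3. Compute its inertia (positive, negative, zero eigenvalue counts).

step 0: pivot -14 → sign −
step 1: pivot -3/7 → sign −
step 2: pivot 3/2 → sign +
signature = (1, 2, 0)

Answer: (1, 2, 0)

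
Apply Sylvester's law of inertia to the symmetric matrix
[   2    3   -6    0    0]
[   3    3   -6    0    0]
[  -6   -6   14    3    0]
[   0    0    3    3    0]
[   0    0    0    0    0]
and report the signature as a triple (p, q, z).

Answer: (2, 2, 1)

Derivation:
step 0: pivot 2 → sign +
step 1: pivot -3/2 → sign −
step 2: pivot 2 → sign +
step 3: pivot -3/2 → sign −
step 4: row/col 4 already zero → sign 0
signature = (2, 2, 1)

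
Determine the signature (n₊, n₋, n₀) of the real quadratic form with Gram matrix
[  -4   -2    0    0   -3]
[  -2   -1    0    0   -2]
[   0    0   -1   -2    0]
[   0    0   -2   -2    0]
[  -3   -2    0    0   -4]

step 0: pivot -4 → sign −
step 1: pivot -1 → sign −
step 2: pivot 2 → sign +
step 3: pivot -7/4 → sign −
step 4: pivot 1/7 → sign +
signature = (2, 3, 0)

Answer: (2, 3, 0)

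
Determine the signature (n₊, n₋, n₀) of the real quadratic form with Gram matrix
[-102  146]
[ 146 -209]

Answer: (0, 2, 0)

Derivation:
step 0: pivot -102 → sign −
step 1: pivot -1/51 → sign −
signature = (0, 2, 0)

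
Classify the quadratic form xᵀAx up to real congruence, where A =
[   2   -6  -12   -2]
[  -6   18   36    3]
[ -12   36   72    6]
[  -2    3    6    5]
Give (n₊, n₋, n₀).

step 0: pivot 2 → sign +
step 1: pivot 3 → sign +
step 2: pivot -12 → sign −
step 3: row/col 3 already zero → sign 0
signature = (2, 1, 1)

Answer: (2, 1, 1)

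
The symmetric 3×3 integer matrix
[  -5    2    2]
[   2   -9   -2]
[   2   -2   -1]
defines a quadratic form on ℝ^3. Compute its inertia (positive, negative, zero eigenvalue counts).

step 0: pivot -5 → sign −
step 1: pivot -41/5 → sign −
step 2: pivot -1/41 → sign −
signature = (0, 3, 0)

Answer: (0, 3, 0)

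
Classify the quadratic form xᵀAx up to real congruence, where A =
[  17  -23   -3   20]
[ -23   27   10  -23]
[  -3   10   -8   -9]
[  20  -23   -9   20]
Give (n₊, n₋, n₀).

step 0: pivot 17 → sign +
step 1: pivot -70/17 → sign −
step 2: pivot 3/70 → sign +
step 3: pivot -3 → sign −
signature = (2, 2, 0)

Answer: (2, 2, 0)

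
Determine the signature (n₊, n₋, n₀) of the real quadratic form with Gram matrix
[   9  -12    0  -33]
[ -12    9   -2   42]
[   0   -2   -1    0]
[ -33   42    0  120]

Answer: (2, 2, 0)

Derivation:
step 0: pivot 9 → sign +
step 1: pivot -7 → sign −
step 2: pivot -3/7 → sign −
step 3: pivot 1/3 → sign +
signature = (2, 2, 0)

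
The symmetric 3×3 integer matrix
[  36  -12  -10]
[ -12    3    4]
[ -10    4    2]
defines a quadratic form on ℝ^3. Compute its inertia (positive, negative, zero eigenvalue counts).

Answer: (1, 2, 0)

Derivation:
step 0: pivot 36 → sign +
step 1: pivot -1 → sign −
step 2: pivot -1/3 → sign −
signature = (1, 2, 0)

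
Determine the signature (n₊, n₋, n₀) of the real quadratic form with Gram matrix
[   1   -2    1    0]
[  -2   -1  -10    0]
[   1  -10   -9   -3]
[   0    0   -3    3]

Answer: (2, 2, 0)

Derivation:
step 0: pivot 1 → sign +
step 1: pivot -5 → sign −
step 2: pivot 14/5 → sign +
step 3: pivot -3/14 → sign −
signature = (2, 2, 0)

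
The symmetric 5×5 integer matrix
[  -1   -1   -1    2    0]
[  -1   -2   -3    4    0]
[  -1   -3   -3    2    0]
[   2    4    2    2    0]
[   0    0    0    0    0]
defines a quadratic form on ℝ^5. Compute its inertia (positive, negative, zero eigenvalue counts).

step 0: pivot -1 → sign −
step 1: pivot -1 → sign −
step 2: pivot 2 → sign +
step 3: pivot 2 → sign +
step 4: row/col 4 already zero → sign 0
signature = (2, 2, 1)

Answer: (2, 2, 1)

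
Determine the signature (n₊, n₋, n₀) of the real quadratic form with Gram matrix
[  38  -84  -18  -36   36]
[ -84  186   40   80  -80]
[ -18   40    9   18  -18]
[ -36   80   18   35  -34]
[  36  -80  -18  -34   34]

step 0: pivot 38 → sign +
step 1: pivot 6/19 → sign +
step 2: pivot 1/3 → sign +
step 3: pivot -1 → sign −
step 4: pivot 2 → sign +
signature = (4, 1, 0)

Answer: (4, 1, 0)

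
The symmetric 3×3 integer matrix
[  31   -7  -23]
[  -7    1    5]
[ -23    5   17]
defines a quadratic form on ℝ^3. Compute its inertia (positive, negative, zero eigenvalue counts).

Answer: (1, 1, 1)

Derivation:
step 0: pivot 31 → sign +
step 1: pivot -18/31 → sign −
step 2: row/col 2 already zero → sign 0
signature = (1, 1, 1)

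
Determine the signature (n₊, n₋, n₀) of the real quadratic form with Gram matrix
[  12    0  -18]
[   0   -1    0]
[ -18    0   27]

Answer: (1, 1, 1)

Derivation:
step 0: pivot 12 → sign +
step 1: pivot -1 → sign −
step 2: row/col 2 already zero → sign 0
signature = (1, 1, 1)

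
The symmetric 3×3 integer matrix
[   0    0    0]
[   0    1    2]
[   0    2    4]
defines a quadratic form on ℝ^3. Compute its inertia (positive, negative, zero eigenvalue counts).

Answer: (1, 0, 2)

Derivation:
step 0: pivot 1 → sign +
step 1: row/col 1 already zero → sign 0
step 2: row/col 2 already zero → sign 0
signature = (1, 0, 2)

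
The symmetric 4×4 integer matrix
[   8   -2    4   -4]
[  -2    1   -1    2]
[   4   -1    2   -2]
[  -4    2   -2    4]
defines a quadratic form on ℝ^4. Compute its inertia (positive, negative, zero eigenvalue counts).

Answer: (2, 0, 2)

Derivation:
step 0: pivot 8 → sign +
step 1: pivot 1/2 → sign +
step 2: row/col 2 already zero → sign 0
step 3: row/col 3 already zero → sign 0
signature = (2, 0, 2)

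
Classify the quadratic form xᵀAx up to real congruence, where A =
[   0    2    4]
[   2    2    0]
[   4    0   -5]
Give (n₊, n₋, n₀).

step 0: pivot 2 → sign +
step 1: pivot -2 → sign −
step 2: pivot 3 → sign +
signature = (2, 1, 0)

Answer: (2, 1, 0)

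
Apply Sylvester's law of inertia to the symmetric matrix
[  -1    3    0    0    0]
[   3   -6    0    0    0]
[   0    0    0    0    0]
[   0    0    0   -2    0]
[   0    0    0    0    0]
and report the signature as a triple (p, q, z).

step 0: pivot -1 → sign −
step 1: pivot 3 → sign +
step 2: pivot -2 → sign −
step 3: row/col 3 already zero → sign 0
step 4: row/col 4 already zero → sign 0
signature = (1, 2, 2)

Answer: (1, 2, 2)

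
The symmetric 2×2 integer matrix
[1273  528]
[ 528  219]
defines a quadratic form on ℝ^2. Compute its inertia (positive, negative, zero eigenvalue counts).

step 0: pivot 1273 → sign +
step 1: pivot 3/1273 → sign +
signature = (2, 0, 0)

Answer: (2, 0, 0)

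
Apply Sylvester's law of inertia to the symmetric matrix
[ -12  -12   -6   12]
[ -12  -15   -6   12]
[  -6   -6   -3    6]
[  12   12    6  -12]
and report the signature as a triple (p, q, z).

step 0: pivot -12 → sign −
step 1: pivot -3 → sign −
step 2: row/col 2 already zero → sign 0
step 3: row/col 3 already zero → sign 0
signature = (0, 2, 2)

Answer: (0, 2, 2)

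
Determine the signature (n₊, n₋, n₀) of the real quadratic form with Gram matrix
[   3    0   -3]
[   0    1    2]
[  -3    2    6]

step 0: pivot 3 → sign +
step 1: pivot 1 → sign +
step 2: pivot -1 → sign −
signature = (2, 1, 0)

Answer: (2, 1, 0)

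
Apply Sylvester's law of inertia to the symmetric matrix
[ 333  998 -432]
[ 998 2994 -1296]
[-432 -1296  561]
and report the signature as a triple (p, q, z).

Answer: (3, 0, 0)

Derivation:
step 0: pivot 333 → sign +
step 1: pivot 998/333 → sign +
step 2: pivot 3/499 → sign +
signature = (3, 0, 0)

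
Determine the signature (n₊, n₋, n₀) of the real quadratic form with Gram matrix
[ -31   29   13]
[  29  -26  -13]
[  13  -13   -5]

Answer: (1, 2, 0)

Derivation:
step 0: pivot -31 → sign −
step 1: pivot 35/31 → sign +
step 2: pivot -6/35 → sign −
signature = (1, 2, 0)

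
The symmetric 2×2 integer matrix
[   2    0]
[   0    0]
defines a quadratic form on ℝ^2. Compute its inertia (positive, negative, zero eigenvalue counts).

step 0: pivot 2 → sign +
step 1: row/col 1 already zero → sign 0
signature = (1, 0, 1)

Answer: (1, 0, 1)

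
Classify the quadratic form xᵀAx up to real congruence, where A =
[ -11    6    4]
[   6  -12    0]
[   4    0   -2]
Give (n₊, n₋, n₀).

Answer: (0, 2, 1)

Derivation:
step 0: pivot -11 → sign −
step 1: pivot -96/11 → sign −
step 2: row/col 2 already zero → sign 0
signature = (0, 2, 1)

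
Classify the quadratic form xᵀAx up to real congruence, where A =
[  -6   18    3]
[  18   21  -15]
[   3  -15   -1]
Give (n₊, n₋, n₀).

Answer: (2, 1, 0)

Derivation:
step 0: pivot -6 → sign −
step 1: pivot 75 → sign +
step 2: pivot 1/50 → sign +
signature = (2, 1, 0)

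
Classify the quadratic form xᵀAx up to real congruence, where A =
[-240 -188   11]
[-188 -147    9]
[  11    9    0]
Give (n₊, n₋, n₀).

Answer: (1, 2, 0)

Derivation:
step 0: pivot -240 → sign −
step 1: pivot 4/15 → sign +
step 2: pivot -3/64 → sign −
signature = (1, 2, 0)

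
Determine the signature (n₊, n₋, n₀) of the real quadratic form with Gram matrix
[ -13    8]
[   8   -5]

Answer: (0, 2, 0)

Derivation:
step 0: pivot -13 → sign −
step 1: pivot -1/13 → sign −
signature = (0, 2, 0)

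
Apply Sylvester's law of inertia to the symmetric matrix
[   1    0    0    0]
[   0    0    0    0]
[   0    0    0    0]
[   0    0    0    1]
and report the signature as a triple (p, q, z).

step 0: pivot 1 → sign +
step 1: pivot 1 → sign +
step 2: row/col 2 already zero → sign 0
step 3: row/col 3 already zero → sign 0
signature = (2, 0, 2)

Answer: (2, 0, 2)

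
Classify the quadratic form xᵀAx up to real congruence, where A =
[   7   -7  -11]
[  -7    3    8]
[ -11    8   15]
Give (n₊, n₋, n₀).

step 0: pivot 7 → sign +
step 1: pivot -4 → sign −
step 2: pivot -1/28 → sign −
signature = (1, 2, 0)

Answer: (1, 2, 0)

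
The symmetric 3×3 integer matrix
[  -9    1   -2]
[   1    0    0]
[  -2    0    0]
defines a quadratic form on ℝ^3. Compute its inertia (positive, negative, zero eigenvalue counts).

step 0: pivot -9 → sign −
step 1: pivot 1/9 → sign +
step 2: row/col 2 already zero → sign 0
signature = (1, 1, 1)

Answer: (1, 1, 1)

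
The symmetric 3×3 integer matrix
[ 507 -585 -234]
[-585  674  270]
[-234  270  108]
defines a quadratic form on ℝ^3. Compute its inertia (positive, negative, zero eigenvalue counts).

Answer: (1, 1, 1)

Derivation:
step 0: pivot 507 → sign +
step 1: pivot -1 → sign −
step 2: row/col 2 already zero → sign 0
signature = (1, 1, 1)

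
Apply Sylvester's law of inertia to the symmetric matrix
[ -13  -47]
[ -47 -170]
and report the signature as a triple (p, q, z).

step 0: pivot -13 → sign −
step 1: pivot -1/13 → sign −
signature = (0, 2, 0)

Answer: (0, 2, 0)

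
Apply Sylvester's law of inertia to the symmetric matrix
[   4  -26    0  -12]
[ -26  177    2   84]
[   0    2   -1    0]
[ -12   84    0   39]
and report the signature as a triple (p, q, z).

Answer: (2, 1, 1)

Derivation:
step 0: pivot 4 → sign +
step 1: pivot 8 → sign +
step 2: pivot -3/2 → sign −
step 3: row/col 3 already zero → sign 0
signature = (2, 1, 1)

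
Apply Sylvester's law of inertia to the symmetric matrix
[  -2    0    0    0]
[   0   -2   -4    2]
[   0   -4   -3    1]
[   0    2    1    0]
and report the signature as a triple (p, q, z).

Answer: (2, 2, 0)

Derivation:
step 0: pivot -2 → sign −
step 1: pivot -2 → sign −
step 2: pivot 5 → sign +
step 3: pivot 1/5 → sign +
signature = (2, 2, 0)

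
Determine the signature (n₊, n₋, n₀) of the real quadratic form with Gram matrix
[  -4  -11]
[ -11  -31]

step 0: pivot -4 → sign −
step 1: pivot -3/4 → sign −
signature = (0, 2, 0)

Answer: (0, 2, 0)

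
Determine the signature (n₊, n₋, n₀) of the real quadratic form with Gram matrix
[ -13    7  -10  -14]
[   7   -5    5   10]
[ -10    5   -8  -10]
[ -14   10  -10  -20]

Answer: (0, 3, 1)

Derivation:
step 0: pivot -13 → sign −
step 1: pivot -16/13 → sign −
step 2: pivot -3/16 → sign −
step 3: row/col 3 already zero → sign 0
signature = (0, 3, 1)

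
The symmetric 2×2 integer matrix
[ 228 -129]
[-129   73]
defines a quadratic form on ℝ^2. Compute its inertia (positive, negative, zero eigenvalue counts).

Answer: (2, 0, 0)

Derivation:
step 0: pivot 228 → sign +
step 1: pivot 1/76 → sign +
signature = (2, 0, 0)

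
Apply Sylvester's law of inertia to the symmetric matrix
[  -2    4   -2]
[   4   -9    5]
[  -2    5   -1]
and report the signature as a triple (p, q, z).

step 0: pivot -2 → sign −
step 1: pivot -1 → sign −
step 2: pivot 2 → sign +
signature = (1, 2, 0)

Answer: (1, 2, 0)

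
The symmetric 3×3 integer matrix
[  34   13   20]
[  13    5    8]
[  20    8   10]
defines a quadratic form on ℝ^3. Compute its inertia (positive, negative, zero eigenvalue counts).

Answer: (2, 1, 0)

Derivation:
step 0: pivot 34 → sign +
step 1: pivot 1/34 → sign +
step 2: pivot -6 → sign −
signature = (2, 1, 0)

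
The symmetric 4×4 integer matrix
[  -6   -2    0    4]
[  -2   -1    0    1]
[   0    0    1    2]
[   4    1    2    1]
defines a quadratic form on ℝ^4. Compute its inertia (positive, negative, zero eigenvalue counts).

step 0: pivot -6 → sign −
step 1: pivot -1/3 → sign −
step 2: pivot 1 → sign +
step 3: row/col 3 already zero → sign 0
signature = (1, 2, 1)

Answer: (1, 2, 1)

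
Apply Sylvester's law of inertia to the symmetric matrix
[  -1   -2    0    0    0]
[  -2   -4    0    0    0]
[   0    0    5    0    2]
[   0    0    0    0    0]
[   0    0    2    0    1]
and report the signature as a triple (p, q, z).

step 0: pivot -1 → sign −
step 1: pivot 5 → sign +
step 2: pivot 1/5 → sign +
step 3: row/col 3 already zero → sign 0
step 4: row/col 4 already zero → sign 0
signature = (2, 1, 2)

Answer: (2, 1, 2)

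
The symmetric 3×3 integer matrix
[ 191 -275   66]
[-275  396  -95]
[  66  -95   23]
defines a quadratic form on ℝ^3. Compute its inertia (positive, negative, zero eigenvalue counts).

Answer: (3, 0, 0)

Derivation:
step 0: pivot 191 → sign +
step 1: pivot 11/191 → sign +
step 2: pivot 2/11 → sign +
signature = (3, 0, 0)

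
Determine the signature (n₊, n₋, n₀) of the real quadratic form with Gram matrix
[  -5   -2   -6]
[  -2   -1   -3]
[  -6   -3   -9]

step 0: pivot -5 → sign −
step 1: pivot -1/5 → sign −
step 2: row/col 2 already zero → sign 0
signature = (0, 2, 1)

Answer: (0, 2, 1)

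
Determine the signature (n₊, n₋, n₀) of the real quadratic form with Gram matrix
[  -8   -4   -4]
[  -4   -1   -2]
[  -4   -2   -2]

Answer: (1, 1, 1)

Derivation:
step 0: pivot -8 → sign −
step 1: pivot 1 → sign +
step 2: row/col 2 already zero → sign 0
signature = (1, 1, 1)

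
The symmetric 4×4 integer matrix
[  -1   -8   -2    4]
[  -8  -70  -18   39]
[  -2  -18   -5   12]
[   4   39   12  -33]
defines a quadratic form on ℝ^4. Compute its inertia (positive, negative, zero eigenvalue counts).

Answer: (0, 4, 0)

Derivation:
step 0: pivot -1 → sign −
step 1: pivot -6 → sign −
step 2: pivot -1/3 → sign −
step 3: pivot -1/2 → sign −
signature = (0, 4, 0)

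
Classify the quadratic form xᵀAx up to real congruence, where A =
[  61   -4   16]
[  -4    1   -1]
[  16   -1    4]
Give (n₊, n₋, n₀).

Answer: (2, 1, 0)

Derivation:
step 0: pivot 61 → sign +
step 1: pivot 45/61 → sign +
step 2: pivot -1/5 → sign −
signature = (2, 1, 0)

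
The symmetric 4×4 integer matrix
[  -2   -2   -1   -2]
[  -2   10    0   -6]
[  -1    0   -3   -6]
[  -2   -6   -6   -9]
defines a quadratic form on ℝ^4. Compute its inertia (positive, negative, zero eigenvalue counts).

step 0: pivot -2 → sign −
step 1: pivot 12 → sign +
step 2: pivot -31/12 → sign −
step 3: pivot 3/31 → sign +
signature = (2, 2, 0)

Answer: (2, 2, 0)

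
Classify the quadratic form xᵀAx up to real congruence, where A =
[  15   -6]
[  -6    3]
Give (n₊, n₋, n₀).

step 0: pivot 15 → sign +
step 1: pivot 3/5 → sign +
signature = (2, 0, 0)

Answer: (2, 0, 0)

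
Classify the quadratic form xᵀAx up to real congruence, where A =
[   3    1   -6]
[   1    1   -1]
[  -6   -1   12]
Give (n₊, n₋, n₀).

step 0: pivot 3 → sign +
step 1: pivot 2/3 → sign +
step 2: pivot -3/2 → sign −
signature = (2, 1, 0)

Answer: (2, 1, 0)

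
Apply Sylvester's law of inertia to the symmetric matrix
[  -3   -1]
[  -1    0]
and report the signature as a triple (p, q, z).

step 0: pivot -3 → sign −
step 1: pivot 1/3 → sign +
signature = (1, 1, 0)

Answer: (1, 1, 0)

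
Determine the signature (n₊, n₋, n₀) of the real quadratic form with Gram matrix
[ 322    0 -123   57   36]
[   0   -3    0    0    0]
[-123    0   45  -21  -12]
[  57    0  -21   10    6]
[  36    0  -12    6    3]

step 0: pivot 322 → sign +
step 1: pivot -3 → sign −
step 2: pivot -639/322 → sign −
step 3: pivot 15/71 → sign +
step 4: pivot 1/15 → sign +
signature = (3, 2, 0)

Answer: (3, 2, 0)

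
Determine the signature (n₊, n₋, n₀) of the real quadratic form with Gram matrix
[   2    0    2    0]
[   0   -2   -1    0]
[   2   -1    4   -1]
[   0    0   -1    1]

step 0: pivot 2 → sign +
step 1: pivot -2 → sign −
step 2: pivot 5/2 → sign +
step 3: pivot 3/5 → sign +
signature = (3, 1, 0)

Answer: (3, 1, 0)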